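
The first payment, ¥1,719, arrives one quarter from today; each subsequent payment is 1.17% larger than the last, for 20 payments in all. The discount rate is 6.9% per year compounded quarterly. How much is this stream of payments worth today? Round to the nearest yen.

Periodic rate r = 0.069/4 per quarter; n is counted in quarters.
Growing ordinary annuity: PV = PMT₁ × [1 − ((1+g)/(1+r))^n] / (r − g) = 1,719 × [1 − ((1+0.0117)/(1+r))^20] / (r − 0.0117) = ¥32,101.

¥32,101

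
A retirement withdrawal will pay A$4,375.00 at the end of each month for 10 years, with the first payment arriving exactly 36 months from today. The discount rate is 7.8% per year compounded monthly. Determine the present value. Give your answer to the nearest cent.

Ordinary annuity of 120 payments, first payment at period 36.
Periodic rate r = 0.078/12 per month; n is counted in months.
The ordinary-annuity PV formula values the stream one period before the first payment (period 35); discount that back 35 periods:
PV₀ = 4,375 × [1 − (1+r)^−120] / r × (1+r)^−35 = A$289,952.11

A$289,952.11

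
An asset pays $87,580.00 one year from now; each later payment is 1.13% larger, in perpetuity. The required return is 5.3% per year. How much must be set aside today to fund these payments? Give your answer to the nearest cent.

$2,100,239.81

Periodic rate r = 0.053 per year.
Growing perpetuity (Gordon): PV = PMT₁ / (r − g) = 87,580 / (r − 0.0113) = $2,100,239.81.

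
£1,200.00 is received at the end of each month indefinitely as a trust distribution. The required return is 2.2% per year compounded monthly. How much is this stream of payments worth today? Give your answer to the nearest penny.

Periodic rate r = 0.022/12 per month.
Level perpetuity: PV = PMT / r = 1,200 / (0.022/12) = £654,545.45.

£654,545.45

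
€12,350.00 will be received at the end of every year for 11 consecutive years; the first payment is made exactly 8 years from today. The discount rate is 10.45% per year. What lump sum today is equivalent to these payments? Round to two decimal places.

€39,187.33

Ordinary annuity of 11 payments, first payment at period 8.
Periodic rate r = 0.1045 per year.
The ordinary-annuity PV formula values the stream one period before the first payment (period 7); discount that back 7 periods:
PV₀ = 12,350 × [1 − (1+r)^−11] / r × (1+r)^−7 = €39,187.33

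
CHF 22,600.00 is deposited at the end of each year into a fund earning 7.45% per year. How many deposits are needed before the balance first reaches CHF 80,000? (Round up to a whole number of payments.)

4 payments

Periodic rate r = 0.0745 per year.
Ordinary annuity FV: 80,000 = 22,600 × [((1+r)^n − 1)/r].
(1+r)^n = 1 + 80,000 × r / 22,600, so n = ln(1 + 80,000·r/22,600) / ln(1+r) = 3.26.
Round up to a whole number of payments: n = 4.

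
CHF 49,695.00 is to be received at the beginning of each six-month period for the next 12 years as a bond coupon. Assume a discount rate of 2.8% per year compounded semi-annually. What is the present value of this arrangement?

CHF 1,021,167.00

This is an annuity due: 24 payments of CHF 49,695.00 at the beginning of each six-month period.
Periodic rate r = 0.028/2 per half-year; n is counted in half-years.
PV = PMT × [(1 − (1+r)^−n)/r] × (1+r) = 49,695 × [1 − (1+r)^−24] / r × (1+r) = CHF 1,021,167.00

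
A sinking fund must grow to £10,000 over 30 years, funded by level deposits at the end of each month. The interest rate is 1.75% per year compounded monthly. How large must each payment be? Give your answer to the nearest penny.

£21.14

Level ordinary annuity; solve FV = PMT × [((1+r)^n − 1)/r] for PMT.
Periodic rate r = 0.0175/12 per month; n is counted in months.
With n = 360: PMT = 10,000 / ([((1+r)^n − 1)/r]) = £21.14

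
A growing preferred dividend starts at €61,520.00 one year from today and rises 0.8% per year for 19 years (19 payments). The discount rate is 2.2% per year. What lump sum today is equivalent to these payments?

€1,013,081.66

Periodic rate r = 0.022 per year.
Growing ordinary annuity: PV = PMT₁ × [1 − ((1+g)/(1+r))^n] / (r − g) = 61,520 × [1 − ((1+0.008)/(1+r))^19] / (r − 0.008) = €1,013,081.66.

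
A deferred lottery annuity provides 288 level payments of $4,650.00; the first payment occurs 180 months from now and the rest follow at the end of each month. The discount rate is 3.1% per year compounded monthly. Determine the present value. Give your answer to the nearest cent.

$594,723.34

Ordinary annuity of 288 payments, first payment at period 180.
Periodic rate r = 0.031/12 per month; n is counted in months.
The ordinary-annuity PV formula values the stream one period before the first payment (period 179); discount that back 179 periods:
PV₀ = 4,650 × [1 − (1+r)^−288] / r × (1+r)^−179 = $594,723.34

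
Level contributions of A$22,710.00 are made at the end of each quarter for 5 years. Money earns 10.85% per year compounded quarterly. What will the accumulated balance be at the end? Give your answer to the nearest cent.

A$592,690.40

This is an ordinary annuity: 20 deposits of A$22,710.00 at the end of each quarter.
Periodic rate r = 0.1085/4 per quarter; n is counted in quarters.
FV = PMT × [((1+r)^n − 1)/r] = 22,710 × [(1+r)^20 − 1] / r = A$592,690.40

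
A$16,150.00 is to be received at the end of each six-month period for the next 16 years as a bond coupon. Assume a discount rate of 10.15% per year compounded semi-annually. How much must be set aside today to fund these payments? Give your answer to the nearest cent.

A$252,950.27

This is an ordinary annuity: 32 payments of A$16,150.00 at the end of each six-month period.
Periodic rate r = 0.1015/2 per half-year; n is counted in half-years.
PV = PMT × [(1 − (1+r)^−n)/r] = 16,150 × [1 − (1+r)^−32] / r = A$252,950.27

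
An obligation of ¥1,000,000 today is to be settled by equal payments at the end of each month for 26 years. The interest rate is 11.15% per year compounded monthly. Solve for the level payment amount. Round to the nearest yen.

Level ordinary annuity; solve PV = PMT × [(1 − (1+r)^−n)/r] for PMT.
Periodic rate r = 0.1115/12 per month; n is counted in months.
With n = 312: PMT = 1,000,000 / ([(1 − (1+r)^−n)/r]) = ¥9,841

¥9,841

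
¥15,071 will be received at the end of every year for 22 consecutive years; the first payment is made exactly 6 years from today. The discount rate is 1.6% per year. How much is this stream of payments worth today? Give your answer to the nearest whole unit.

Ordinary annuity of 22 payments, first payment at period 6.
Periodic rate r = 0.016 per year.
The ordinary-annuity PV formula values the stream one period before the first payment (period 5); discount that back 5 periods:
PV₀ = 15,071 × [1 − (1+r)^−22] / r × (1+r)^−5 = ¥256,459

¥256,459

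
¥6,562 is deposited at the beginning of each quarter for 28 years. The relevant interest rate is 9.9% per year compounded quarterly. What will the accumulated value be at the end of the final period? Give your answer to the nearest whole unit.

¥3,928,669

This is an annuity due: 112 deposits of ¥6,562 at the beginning of each quarter.
Periodic rate r = 0.099/4 per quarter; n is counted in quarters.
FV = PMT × [((1+r)^n − 1)/r] × (1+r) = 6,562 × [(1+r)^112 − 1] / r × (1+r) = ¥3,928,669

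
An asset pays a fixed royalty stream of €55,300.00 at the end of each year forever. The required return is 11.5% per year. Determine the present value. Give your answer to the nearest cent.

Periodic rate r = 0.115 per year.
Level perpetuity: PV = PMT / r = 55,300 / (0.115) = €480,869.57.

€480,869.57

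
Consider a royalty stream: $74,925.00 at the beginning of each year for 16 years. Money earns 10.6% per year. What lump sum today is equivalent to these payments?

$625,811.53

This is an annuity due: 16 payments of $74,925.00 at the beginning of each year.
Periodic rate r = 0.106 per year.
PV = PMT × [(1 − (1+r)^−n)/r] × (1+r) = 74,925 × [1 − (1+r)^−16] / r × (1+r) = $625,811.53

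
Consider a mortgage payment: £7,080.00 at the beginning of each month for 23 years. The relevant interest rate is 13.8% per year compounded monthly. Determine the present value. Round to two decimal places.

£596,203.44

This is an annuity due: 276 payments of £7,080.00 at the beginning of each month.
Periodic rate r = 0.138/12 per month; n is counted in months.
PV = PMT × [(1 − (1+r)^−n)/r] × (1+r) = 7,080 × [1 − (1+r)^−276] / r × (1+r) = £596,203.44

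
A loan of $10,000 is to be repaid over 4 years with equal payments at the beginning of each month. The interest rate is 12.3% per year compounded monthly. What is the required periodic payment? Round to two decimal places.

Level annuity due; solve PV = PMT × [(1 − (1+r)^−n)/r] × (1+r) for PMT.
Periodic rate r = 0.123/12 per month; n is counted in months.
With n = 48: PMT = 10,000 / ([(1 − (1+r)^−n)/r] × (1+r)) = $262.13

$262.13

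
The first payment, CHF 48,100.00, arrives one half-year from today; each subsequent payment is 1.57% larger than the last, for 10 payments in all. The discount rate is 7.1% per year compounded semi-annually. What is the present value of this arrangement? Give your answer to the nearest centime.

CHF 426,512.32

Periodic rate r = 0.071/2 per half-year; n is counted in half-years.
Growing ordinary annuity: PV = PMT₁ × [1 − ((1+g)/(1+r))^n] / (r − g) = 48,100 × [1 − ((1+0.0157)/(1+r))^10] / (r − 0.0157) = CHF 426,512.32.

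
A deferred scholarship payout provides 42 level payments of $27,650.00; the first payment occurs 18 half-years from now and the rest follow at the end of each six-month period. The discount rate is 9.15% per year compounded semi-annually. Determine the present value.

Ordinary annuity of 42 payments, first payment at period 18.
Periodic rate r = 0.0915/2 per half-year; n is counted in half-years.
The ordinary-annuity PV formula values the stream one period before the first payment (period 17); discount that back 17 periods:
PV₀ = 27,650 × [1 − (1+r)^−42] / r × (1+r)^−17 = $239,349.82

$239,349.82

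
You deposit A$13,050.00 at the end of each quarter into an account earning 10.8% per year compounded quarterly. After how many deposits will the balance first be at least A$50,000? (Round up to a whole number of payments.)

4 payments

Periodic rate r = 0.108/4 per quarter; n is counted in quarters.
Ordinary annuity FV: 50,000 = 13,050 × [((1+r)^n − 1)/r].
(1+r)^n = 1 + 50,000 × r / 13,050, so n = ln(1 + 50,000·r/13,050) / ln(1+r) = 3.69.
Round up to a whole number of payments: n = 4.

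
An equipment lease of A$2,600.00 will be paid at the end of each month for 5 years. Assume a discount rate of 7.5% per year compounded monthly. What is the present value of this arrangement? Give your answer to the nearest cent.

A$129,753.80

This is an ordinary annuity: 60 payments of A$2,600.00 at the end of each month.
Periodic rate r = 0.075/12 per month; n is counted in months.
PV = PMT × [(1 − (1+r)^−n)/r] = 2,600 × [1 − (1+r)^−60] / r = A$129,753.80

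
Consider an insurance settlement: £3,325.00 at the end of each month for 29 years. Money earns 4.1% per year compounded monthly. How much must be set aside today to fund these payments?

£676,214.09

This is an ordinary annuity: 348 payments of £3,325.00 at the end of each month.
Periodic rate r = 0.041/12 per month; n is counted in months.
PV = PMT × [(1 − (1+r)^−n)/r] = 3,325 × [1 − (1+r)^−348] / r = £676,214.09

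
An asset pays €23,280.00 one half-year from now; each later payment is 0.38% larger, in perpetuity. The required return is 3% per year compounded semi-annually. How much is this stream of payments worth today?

€2,078,571.43

Periodic rate r = 0.03/2 per half-year.
Growing perpetuity (Gordon): PV = PMT₁ / (r − g) = 23,280 / (r − 0.0038) = €2,078,571.43.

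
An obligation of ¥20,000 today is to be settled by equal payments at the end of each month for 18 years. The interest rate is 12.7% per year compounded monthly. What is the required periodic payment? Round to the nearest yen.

Level ordinary annuity; solve PV = PMT × [(1 − (1+r)^−n)/r] for PMT.
Periodic rate r = 0.127/12 per month; n is counted in months.
With n = 216: PMT = 20,000 / ([(1 − (1+r)^−n)/r]) = ¥236

¥236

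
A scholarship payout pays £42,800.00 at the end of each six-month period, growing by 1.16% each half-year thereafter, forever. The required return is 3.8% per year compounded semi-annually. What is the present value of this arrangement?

£5,783,783.78

Periodic rate r = 0.038/2 per half-year.
Growing perpetuity (Gordon): PV = PMT₁ / (r − g) = 42,800 / (r − 0.0116) = £5,783,783.78.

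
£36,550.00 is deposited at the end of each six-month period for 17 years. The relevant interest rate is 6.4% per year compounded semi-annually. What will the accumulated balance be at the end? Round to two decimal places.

£2,190,903.04

This is an ordinary annuity: 34 deposits of £36,550.00 at the end of each six-month period.
Periodic rate r = 0.064/2 per half-year; n is counted in half-years.
FV = PMT × [((1+r)^n − 1)/r] = 36,550 × [(1+r)^34 − 1] / r = £2,190,903.04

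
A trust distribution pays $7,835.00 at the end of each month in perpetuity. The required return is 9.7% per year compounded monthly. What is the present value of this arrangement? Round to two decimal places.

Periodic rate r = 0.097/12 per month.
Level perpetuity: PV = PMT / r = 7,835 / (0.097/12) = $969,278.35.

$969,278.35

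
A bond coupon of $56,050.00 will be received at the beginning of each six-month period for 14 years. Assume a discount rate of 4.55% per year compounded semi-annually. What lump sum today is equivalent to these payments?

$1,177,583.79

This is an annuity due: 28 payments of $56,050.00 at the beginning of each six-month period.
Periodic rate r = 0.0455/2 per half-year; n is counted in half-years.
PV = PMT × [(1 − (1+r)^−n)/r] × (1+r) = 56,050 × [1 − (1+r)^−28] / r × (1+r) = $1,177,583.79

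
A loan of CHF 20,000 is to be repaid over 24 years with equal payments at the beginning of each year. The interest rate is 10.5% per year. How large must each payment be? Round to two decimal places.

CHF 2,090.83

Level annuity due; solve PV = PMT × [(1 − (1+r)^−n)/r] × (1+r) for PMT.
Periodic rate r = 0.105 per year.
With n = 24: PMT = 20,000 / ([(1 − (1+r)^−n)/r] × (1+r)) = CHF 2,090.83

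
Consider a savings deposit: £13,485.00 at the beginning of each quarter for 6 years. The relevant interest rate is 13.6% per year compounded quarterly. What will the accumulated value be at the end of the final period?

This is an annuity due: 24 deposits of £13,485.00 at the beginning of each quarter.
Periodic rate r = 0.136/4 per quarter; n is counted in quarters.
FV = PMT × [((1+r)^n − 1)/r] × (1+r) = 13,485 × [(1+r)^24 − 1] / r × (1+r) = £504,822.37

£504,822.37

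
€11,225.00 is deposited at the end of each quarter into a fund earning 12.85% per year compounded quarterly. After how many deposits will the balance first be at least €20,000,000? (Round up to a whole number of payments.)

Periodic rate r = 0.1285/4 per quarter; n is counted in quarters.
Ordinary annuity FV: 20,000,000 = 11,225 × [((1+r)^n − 1)/r].
(1+r)^n = 1 + 20,000,000 × r / 11,225, so n = ln(1 + 20,000,000·r/11,225) / ln(1+r) = 128.54.
Round up to a whole number of payments: n = 129.

129 payments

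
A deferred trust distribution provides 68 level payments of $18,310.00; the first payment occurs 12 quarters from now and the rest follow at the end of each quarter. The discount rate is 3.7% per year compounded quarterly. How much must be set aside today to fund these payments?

$832,382.41

Ordinary annuity of 68 payments, first payment at period 12.
Periodic rate r = 0.037/4 per quarter; n is counted in quarters.
The ordinary-annuity PV formula values the stream one period before the first payment (period 11); discount that back 11 periods:
PV₀ = 18,310 × [1 − (1+r)^−68] / r × (1+r)^−11 = $832,382.41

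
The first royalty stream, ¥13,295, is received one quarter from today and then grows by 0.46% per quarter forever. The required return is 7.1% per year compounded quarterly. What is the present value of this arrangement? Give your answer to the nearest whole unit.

¥1,011,027

Periodic rate r = 0.071/4 per quarter.
Growing perpetuity (Gordon): PV = PMT₁ / (r − g) = 13,295 / (r − 0.0046) = ¥1,011,027.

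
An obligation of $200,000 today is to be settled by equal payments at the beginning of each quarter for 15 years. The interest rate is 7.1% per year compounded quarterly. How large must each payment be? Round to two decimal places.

Level annuity due; solve PV = PMT × [(1 − (1+r)^−n)/r] × (1+r) for PMT.
Periodic rate r = 0.071/4 per quarter; n is counted in quarters.
With n = 60: PMT = 200,000 / ([(1 − (1+r)^−n)/r] × (1+r)) = $5,349.52

$5,349.52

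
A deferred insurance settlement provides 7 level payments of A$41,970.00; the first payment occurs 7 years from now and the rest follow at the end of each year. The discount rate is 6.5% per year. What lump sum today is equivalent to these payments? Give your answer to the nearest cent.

Ordinary annuity of 7 payments, first payment at period 7.
Periodic rate r = 0.065 per year.
The ordinary-annuity PV formula values the stream one period before the first payment (period 6); discount that back 6 periods:
PV₀ = 41,970 × [1 − (1+r)^−7] / r × (1+r)^−6 = A$157,753.84

A$157,753.84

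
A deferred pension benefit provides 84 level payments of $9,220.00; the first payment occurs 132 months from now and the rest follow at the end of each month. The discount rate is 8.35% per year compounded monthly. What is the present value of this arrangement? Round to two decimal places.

$235,850.17

Ordinary annuity of 84 payments, first payment at period 132.
Periodic rate r = 0.0835/12 per month; n is counted in months.
The ordinary-annuity PV formula values the stream one period before the first payment (period 131); discount that back 131 periods:
PV₀ = 9,220 × [1 − (1+r)^−84] / r × (1+r)^−131 = $235,850.17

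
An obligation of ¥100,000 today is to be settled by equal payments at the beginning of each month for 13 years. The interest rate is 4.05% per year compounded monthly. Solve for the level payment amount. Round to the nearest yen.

Level annuity due; solve PV = PMT × [(1 − (1+r)^−n)/r] × (1+r) for PMT.
Periodic rate r = 0.0405/12 per month; n is counted in months.
With n = 156: PMT = 100,000 / ([(1 − (1+r)^−n)/r] × (1+r)) = ¥823

¥823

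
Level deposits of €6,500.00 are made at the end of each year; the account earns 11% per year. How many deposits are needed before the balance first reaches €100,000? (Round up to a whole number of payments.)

10 payments

Periodic rate r = 0.11 per year.
Ordinary annuity FV: 100,000 = 6,500 × [((1+r)^n − 1)/r].
(1+r)^n = 1 + 100,000 × r / 6,500, so n = ln(1 + 100,000·r/6,500) / ln(1+r) = 9.49.
Round up to a whole number of payments: n = 10.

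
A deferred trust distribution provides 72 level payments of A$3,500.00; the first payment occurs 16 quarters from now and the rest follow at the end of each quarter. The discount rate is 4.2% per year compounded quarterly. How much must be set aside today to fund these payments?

Ordinary annuity of 72 payments, first payment at period 16.
Periodic rate r = 0.042/4 per quarter; n is counted in quarters.
The ordinary-annuity PV formula values the stream one period before the first payment (period 15); discount that back 15 periods:
PV₀ = 3,500 × [1 − (1+r)^−72] / r × (1+r)^−15 = A$150,648.61

A$150,648.61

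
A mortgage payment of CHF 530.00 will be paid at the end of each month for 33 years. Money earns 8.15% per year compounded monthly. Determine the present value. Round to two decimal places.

This is an ordinary annuity: 396 payments of CHF 530.00 at the end of each month.
Periodic rate r = 0.0815/12 per month; n is counted in months.
PV = PMT × [(1 − (1+r)^−n)/r] = 530 × [1 − (1+r)^−396] / r = CHF 72,688.54

CHF 72,688.54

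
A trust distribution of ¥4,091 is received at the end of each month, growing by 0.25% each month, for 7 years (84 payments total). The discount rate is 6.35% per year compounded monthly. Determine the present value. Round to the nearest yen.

¥305,270

Periodic rate r = 0.0635/12 per month; n is counted in months.
Growing ordinary annuity: PV = PMT₁ × [1 − ((1+g)/(1+r))^n] / (r − g) = 4,091 × [1 − ((1+0.0025)/(1+r))^84] / (r − 0.0025) = ¥305,270.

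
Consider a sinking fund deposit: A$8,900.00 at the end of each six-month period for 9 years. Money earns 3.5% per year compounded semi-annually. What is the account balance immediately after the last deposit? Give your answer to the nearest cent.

This is an ordinary annuity: 18 deposits of A$8,900.00 at the end of each six-month period.
Periodic rate r = 0.035/2 per half-year; n is counted in half-years.
FV = PMT × [((1+r)^n − 1)/r] = 8,900 × [(1+r)^18 − 1] / r = A$186,407.25

A$186,407.25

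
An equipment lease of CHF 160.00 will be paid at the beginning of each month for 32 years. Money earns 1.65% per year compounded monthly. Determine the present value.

This is an annuity due: 384 payments of CHF 160.00 at the beginning of each month.
Periodic rate r = 0.0165/12 per month; n is counted in months.
PV = PMT × [(1 − (1+r)^−n)/r] × (1+r) = 160 × [1 − (1+r)^−384] / r × (1+r) = CHF 47,775.01

CHF 47,775.01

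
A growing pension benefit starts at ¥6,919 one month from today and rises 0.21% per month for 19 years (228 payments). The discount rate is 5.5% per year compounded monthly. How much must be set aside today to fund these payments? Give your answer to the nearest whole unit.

¥1,201,538

Periodic rate r = 0.055/12 per month; n is counted in months.
Growing ordinary annuity: PV = PMT₁ × [1 − ((1+g)/(1+r))^n] / (r − g) = 6,919 × [1 − ((1+0.0021)/(1+r))^228] / (r − 0.0021) = ¥1,201,538.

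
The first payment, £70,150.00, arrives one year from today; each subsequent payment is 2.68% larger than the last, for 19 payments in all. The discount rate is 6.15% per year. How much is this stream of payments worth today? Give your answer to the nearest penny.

Periodic rate r = 0.0615 per year.
Growing ordinary annuity: PV = PMT₁ × [1 − ((1+g)/(1+r))^n] / (r − g) = 70,150 × [1 − ((1+0.0268)/(1+r))^19] / (r − 0.0268) = £946,512.08.

£946,512.08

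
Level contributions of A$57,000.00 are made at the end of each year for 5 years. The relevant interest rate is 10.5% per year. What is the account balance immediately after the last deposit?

This is an ordinary annuity: 5 deposits of A$57,000.00 at the end of each year.
Periodic rate r = 0.105 per year.
FV = PMT × [((1+r)^n − 1)/r] = 57,000 × [(1+r)^5 − 1] / r = A$351,471.10

A$351,471.10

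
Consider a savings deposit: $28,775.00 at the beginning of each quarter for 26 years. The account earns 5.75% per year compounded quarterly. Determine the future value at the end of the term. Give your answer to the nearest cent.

$6,928,369.22

This is an annuity due: 104 deposits of $28,775.00 at the beginning of each quarter.
Periodic rate r = 0.0575/4 per quarter; n is counted in quarters.
FV = PMT × [((1+r)^n − 1)/r] × (1+r) = 28,775 × [(1+r)^104 − 1] / r × (1+r) = $6,928,369.22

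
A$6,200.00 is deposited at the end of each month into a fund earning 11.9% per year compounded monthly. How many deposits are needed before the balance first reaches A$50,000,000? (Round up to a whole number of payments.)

446 payments

Periodic rate r = 0.119/12 per month; n is counted in months.
Ordinary annuity FV: 50,000,000 = 6,200 × [((1+r)^n − 1)/r].
(1+r)^n = 1 + 50,000,000 × r / 6,200, so n = ln(1 + 50,000,000·r/6,200) / ln(1+r) = 445.30.
Round up to a whole number of payments: n = 446.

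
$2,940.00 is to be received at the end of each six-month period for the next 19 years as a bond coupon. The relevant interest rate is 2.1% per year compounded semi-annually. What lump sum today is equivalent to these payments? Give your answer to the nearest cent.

$91,731.37

This is an ordinary annuity: 38 payments of $2,940.00 at the end of each six-month period.
Periodic rate r = 0.021/2 per half-year; n is counted in half-years.
PV = PMT × [(1 − (1+r)^−n)/r] = 2,940 × [1 − (1+r)^−38] / r = $91,731.37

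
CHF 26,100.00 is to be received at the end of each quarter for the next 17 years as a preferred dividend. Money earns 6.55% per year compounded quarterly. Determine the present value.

This is an ordinary annuity: 68 payments of CHF 26,100.00 at the end of each quarter.
Periodic rate r = 0.0655/4 per quarter; n is counted in quarters.
PV = PMT × [(1 − (1+r)^−n)/r] = 26,100 × [1 − (1+r)^−68] / r = CHF 1,065,704.60

CHF 1,065,704.60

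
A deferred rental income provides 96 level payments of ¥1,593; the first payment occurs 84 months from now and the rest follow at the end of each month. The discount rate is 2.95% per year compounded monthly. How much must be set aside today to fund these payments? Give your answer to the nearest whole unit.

¥110,986

Ordinary annuity of 96 payments, first payment at period 84.
Periodic rate r = 0.0295/12 per month; n is counted in months.
The ordinary-annuity PV formula values the stream one period before the first payment (period 83); discount that back 83 periods:
PV₀ = 1,593 × [1 − (1+r)^−96] / r × (1+r)^−83 = ¥110,986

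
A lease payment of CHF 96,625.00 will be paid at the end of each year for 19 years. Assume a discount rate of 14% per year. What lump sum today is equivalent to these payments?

CHF 632,929.39

This is an ordinary annuity: 19 payments of CHF 96,625.00 at the end of each year.
Periodic rate r = 0.14 per year.
PV = PMT × [(1 − (1+r)^−n)/r] = 96,625 × [1 − (1+r)^−19] / r = CHF 632,929.39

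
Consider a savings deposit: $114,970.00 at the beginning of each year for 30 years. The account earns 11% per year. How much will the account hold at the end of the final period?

$25,398,387.67

This is an annuity due: 30 deposits of $114,970.00 at the beginning of each year.
Periodic rate r = 0.11 per year.
FV = PMT × [((1+r)^n − 1)/r] × (1+r) = 114,970 × [(1+r)^30 − 1] / r × (1+r) = $25,398,387.67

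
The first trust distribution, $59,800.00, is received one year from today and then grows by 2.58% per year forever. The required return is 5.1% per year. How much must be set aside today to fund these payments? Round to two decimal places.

$2,373,015.87

Periodic rate r = 0.051 per year.
Growing perpetuity (Gordon): PV = PMT₁ / (r − g) = 59,800 / (r − 0.0258) = $2,373,015.87.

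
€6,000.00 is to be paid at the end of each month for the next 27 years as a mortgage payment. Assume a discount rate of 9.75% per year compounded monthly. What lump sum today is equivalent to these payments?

This is an ordinary annuity: 324 payments of €6,000.00 at the end of each month.
Periodic rate r = 0.0975/12 per month; n is counted in months.
PV = PMT × [(1 − (1+r)^−n)/r] = 6,000 × [1 − (1+r)^−324] / r = €684,799.49

€684,799.49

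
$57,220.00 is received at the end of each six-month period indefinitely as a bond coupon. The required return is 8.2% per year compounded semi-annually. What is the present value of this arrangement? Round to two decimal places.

Periodic rate r = 0.082/2 per half-year.
Level perpetuity: PV = PMT / r = 57,220 / (0.082/2) = $1,395,609.76.

$1,395,609.76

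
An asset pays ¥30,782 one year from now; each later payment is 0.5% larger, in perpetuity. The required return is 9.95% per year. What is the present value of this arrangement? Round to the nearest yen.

Periodic rate r = 0.0995 per year.
Growing perpetuity (Gordon): PV = PMT₁ / (r − g) = 30,782 / (r − 0.005) = ¥325,735.

¥325,735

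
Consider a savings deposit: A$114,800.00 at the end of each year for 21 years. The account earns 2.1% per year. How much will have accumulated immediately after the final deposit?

This is an ordinary annuity: 21 deposits of A$114,800.00 at the end of each year.
Periodic rate r = 0.021 per year.
FV = PMT × [((1+r)^n − 1)/r] = 114,800 × [(1+r)^21 − 1] / r = A$2,991,245.62

A$2,991,245.62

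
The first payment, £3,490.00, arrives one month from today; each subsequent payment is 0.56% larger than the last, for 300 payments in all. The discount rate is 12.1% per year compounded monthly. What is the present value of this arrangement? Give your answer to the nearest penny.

£573,491.34

Periodic rate r = 0.121/12 per month; n is counted in months.
Growing ordinary annuity: PV = PMT₁ × [1 − ((1+g)/(1+r))^n] / (r − g) = 3,490 × [1 − ((1+0.0056)/(1+r))^300] / (r − 0.0056) = £573,491.34.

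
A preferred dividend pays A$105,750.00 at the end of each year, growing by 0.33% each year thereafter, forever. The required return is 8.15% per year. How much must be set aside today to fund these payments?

Periodic rate r = 0.0815 per year.
Growing perpetuity (Gordon): PV = PMT₁ / (r − g) = 105,750 / (r − 0.0033) = A$1,352,301.79.

A$1,352,301.79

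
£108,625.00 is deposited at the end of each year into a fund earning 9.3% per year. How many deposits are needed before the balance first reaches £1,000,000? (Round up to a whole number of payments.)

Periodic rate r = 0.093 per year.
Ordinary annuity FV: 1,000,000 = 108,625 × [((1+r)^n − 1)/r].
(1+r)^n = 1 + 1,000,000 × r / 108,625, so n = ln(1 + 1,000,000·r/108,625) / ln(1+r) = 6.96.
Round up to a whole number of payments: n = 7.

7 payments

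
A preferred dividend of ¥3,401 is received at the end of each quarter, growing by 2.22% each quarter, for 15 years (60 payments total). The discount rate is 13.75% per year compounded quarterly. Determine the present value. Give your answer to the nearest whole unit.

¥142,062

Periodic rate r = 0.1375/4 per quarter; n is counted in quarters.
Growing ordinary annuity: PV = PMT₁ × [1 − ((1+g)/(1+r))^n] / (r − g) = 3,401 × [1 − ((1+0.0222)/(1+r))^60] / (r − 0.0222) = ¥142,062.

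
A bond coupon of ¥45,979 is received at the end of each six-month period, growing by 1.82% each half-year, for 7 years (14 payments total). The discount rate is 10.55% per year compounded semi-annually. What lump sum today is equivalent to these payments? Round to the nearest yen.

¥496,690

Periodic rate r = 0.1055/2 per half-year; n is counted in half-years.
Growing ordinary annuity: PV = PMT₁ × [1 − ((1+g)/(1+r))^n] / (r − g) = 45,979 × [1 − ((1+0.0182)/(1+r))^14] / (r − 0.0182) = ¥496,690.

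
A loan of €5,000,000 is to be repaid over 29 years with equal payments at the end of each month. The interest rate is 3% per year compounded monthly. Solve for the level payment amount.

€21,529.70

Level ordinary annuity; solve PV = PMT × [(1 − (1+r)^−n)/r] for PMT.
Periodic rate r = 0.03/12 per month; n is counted in months.
With n = 348: PMT = 5,000,000 / ([(1 − (1+r)^−n)/r]) = €21,529.70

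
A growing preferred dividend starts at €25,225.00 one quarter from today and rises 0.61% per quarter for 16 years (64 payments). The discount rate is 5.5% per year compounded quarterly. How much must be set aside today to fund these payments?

Periodic rate r = 0.055/4 per quarter; n is counted in quarters.
Growing ordinary annuity: PV = PMT₁ × [1 − ((1+g)/(1+r))^n] / (r − g) = 25,225 × [1 − ((1+0.0061)/(1+r))^64] / (r − 0.0061) = €1,266,769.76.

€1,266,769.76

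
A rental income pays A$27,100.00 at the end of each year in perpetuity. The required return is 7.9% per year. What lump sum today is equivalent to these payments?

A$343,037.97

Periodic rate r = 0.079 per year.
Level perpetuity: PV = PMT / r = 27,100 / (0.079) = A$343,037.97.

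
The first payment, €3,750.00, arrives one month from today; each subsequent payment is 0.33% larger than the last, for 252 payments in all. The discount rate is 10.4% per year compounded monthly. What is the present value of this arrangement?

€516,586.97

Periodic rate r = 0.104/12 per month; n is counted in months.
Growing ordinary annuity: PV = PMT₁ × [1 − ((1+g)/(1+r))^n] / (r − g) = 3,750 × [1 − ((1+0.0033)/(1+r))^252] / (r − 0.0033) = €516,586.97.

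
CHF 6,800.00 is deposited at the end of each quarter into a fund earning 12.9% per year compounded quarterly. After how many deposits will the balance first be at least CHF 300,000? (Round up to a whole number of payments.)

Periodic rate r = 0.129/4 per quarter; n is counted in quarters.
Ordinary annuity FV: 300,000 = 6,800 × [((1+r)^n − 1)/r].
(1+r)^n = 1 + 300,000 × r / 6,800, so n = ln(1 + 300,000·r/6,800) / ln(1+r) = 27.88.
Round up to a whole number of payments: n = 28.

28 payments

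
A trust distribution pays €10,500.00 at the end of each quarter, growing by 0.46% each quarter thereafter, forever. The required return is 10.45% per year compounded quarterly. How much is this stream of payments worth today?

€487,804.88

Periodic rate r = 0.1045/4 per quarter.
Growing perpetuity (Gordon): PV = PMT₁ / (r − g) = 10,500 / (r − 0.0046) = €487,804.88.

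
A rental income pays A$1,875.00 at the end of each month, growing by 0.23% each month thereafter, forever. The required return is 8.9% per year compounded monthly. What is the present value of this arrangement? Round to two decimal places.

Periodic rate r = 0.089/12 per month.
Growing perpetuity (Gordon): PV = PMT₁ / (r − g) = 1,875 / (r − 0.0023) = A$366,449.51.

A$366,449.51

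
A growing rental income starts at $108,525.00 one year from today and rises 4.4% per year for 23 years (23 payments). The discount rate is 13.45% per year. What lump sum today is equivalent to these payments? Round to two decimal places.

$1,021,960.88

Periodic rate r = 0.1345 per year.
Growing ordinary annuity: PV = PMT₁ × [1 − ((1+g)/(1+r))^n] / (r − g) = 108,525 × [1 − ((1+0.044)/(1+r))^23] / (r − 0.044) = $1,021,960.88.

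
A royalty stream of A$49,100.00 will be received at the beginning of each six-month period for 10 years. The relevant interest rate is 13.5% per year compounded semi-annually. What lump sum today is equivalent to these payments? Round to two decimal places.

This is an annuity due: 20 payments of A$49,100.00 at the beginning of each six-month period.
Periodic rate r = 0.135/2 per half-year; n is counted in half-years.
PV = PMT × [(1 − (1+r)^−n)/r] × (1+r) = 49,100 × [1 − (1+r)^−20] / r × (1+r) = A$566,232.27

A$566,232.27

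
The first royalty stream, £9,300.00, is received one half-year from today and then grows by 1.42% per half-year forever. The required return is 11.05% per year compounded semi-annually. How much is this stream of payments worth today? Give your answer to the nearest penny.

£226,552.98

Periodic rate r = 0.1105/2 per half-year.
Growing perpetuity (Gordon): PV = PMT₁ / (r − g) = 9,300 / (r − 0.0142) = £226,552.98.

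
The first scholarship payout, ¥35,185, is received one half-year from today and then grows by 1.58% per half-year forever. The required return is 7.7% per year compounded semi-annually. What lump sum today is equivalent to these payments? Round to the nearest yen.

¥1,550,000

Periodic rate r = 0.077/2 per half-year.
Growing perpetuity (Gordon): PV = PMT₁ / (r − g) = 35,185 / (r − 0.0158) = ¥1,550,000.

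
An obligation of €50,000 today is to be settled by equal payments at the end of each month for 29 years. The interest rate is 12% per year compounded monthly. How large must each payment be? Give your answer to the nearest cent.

€516.18

Level ordinary annuity; solve PV = PMT × [(1 − (1+r)^−n)/r] for PMT.
Periodic rate r = 0.12/12 per month; n is counted in months.
With n = 348: PMT = 50,000 / ([(1 − (1+r)^−n)/r]) = €516.18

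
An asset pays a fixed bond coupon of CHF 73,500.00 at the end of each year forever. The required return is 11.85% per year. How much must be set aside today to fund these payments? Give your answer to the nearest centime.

CHF 620,253.16

Periodic rate r = 0.1185 per year.
Level perpetuity: PV = PMT / r = 73,500 / (0.1185) = CHF 620,253.16.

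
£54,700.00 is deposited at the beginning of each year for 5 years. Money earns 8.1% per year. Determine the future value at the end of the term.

£347,588.60

This is an annuity due: 5 deposits of £54,700.00 at the beginning of each year.
Periodic rate r = 0.081 per year.
FV = PMT × [((1+r)^n − 1)/r] × (1+r) = 54,700 × [(1+r)^5 − 1] / r × (1+r) = £347,588.60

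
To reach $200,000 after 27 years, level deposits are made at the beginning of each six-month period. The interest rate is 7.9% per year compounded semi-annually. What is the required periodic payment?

Level annuity due; solve FV = PMT × [((1+r)^n − 1)/r] × (1+r) for PMT.
Periodic rate r = 0.079/2 per half-year; n is counted in half-years.
With n = 54: PMT = 200,000 / ([((1+r)^n − 1)/r] × (1+r)) = $1,070.29

$1,070.29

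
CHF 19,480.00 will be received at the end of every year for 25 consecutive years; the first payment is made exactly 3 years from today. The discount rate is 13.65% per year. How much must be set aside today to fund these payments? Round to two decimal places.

CHF 105,979.58

Ordinary annuity of 25 payments, first payment at period 3.
Periodic rate r = 0.1365 per year.
The ordinary-annuity PV formula values the stream one period before the first payment (period 2); discount that back 2 periods:
PV₀ = 19,480 × [1 − (1+r)^−25] / r × (1+r)^−2 = CHF 105,979.58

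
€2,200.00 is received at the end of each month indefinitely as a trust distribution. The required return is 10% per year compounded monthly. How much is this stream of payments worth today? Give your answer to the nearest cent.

Periodic rate r = 0.1/12 per month.
Level perpetuity: PV = PMT / r = 2,200 / (0.1/12) = €264,000.00.

€264,000.00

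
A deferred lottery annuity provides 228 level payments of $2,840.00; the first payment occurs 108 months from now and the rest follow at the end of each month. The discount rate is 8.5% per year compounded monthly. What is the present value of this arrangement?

$150,715.43

Ordinary annuity of 228 payments, first payment at period 108.
Periodic rate r = 0.085/12 per month; n is counted in months.
The ordinary-annuity PV formula values the stream one period before the first payment (period 107); discount that back 107 periods:
PV₀ = 2,840 × [1 − (1+r)^−228] / r × (1+r)^−107 = $150,715.43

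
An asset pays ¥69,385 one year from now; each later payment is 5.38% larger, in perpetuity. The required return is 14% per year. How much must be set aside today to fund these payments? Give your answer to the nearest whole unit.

Periodic rate r = 0.14 per year.
Growing perpetuity (Gordon): PV = PMT₁ / (r − g) = 69,385 / (r − 0.0538) = ¥804,930.

¥804,930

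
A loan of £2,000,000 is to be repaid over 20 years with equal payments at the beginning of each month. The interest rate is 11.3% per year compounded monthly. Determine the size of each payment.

Level annuity due; solve PV = PMT × [(1 − (1+r)^−n)/r] × (1+r) for PMT.
Periodic rate r = 0.113/12 per month; n is counted in months.
With n = 240: PMT = 2,000,000 / ([(1 − (1+r)^−n)/r] × (1+r)) = £20,857.24

£20,857.24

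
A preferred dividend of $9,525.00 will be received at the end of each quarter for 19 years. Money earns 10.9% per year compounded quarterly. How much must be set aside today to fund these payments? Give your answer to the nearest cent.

$304,239.94

This is an ordinary annuity: 76 payments of $9,525.00 at the end of each quarter.
Periodic rate r = 0.109/4 per quarter; n is counted in quarters.
PV = PMT × [(1 − (1+r)^−n)/r] = 9,525 × [1 − (1+r)^−76] / r = $304,239.94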